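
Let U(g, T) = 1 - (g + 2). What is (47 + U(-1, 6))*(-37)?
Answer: -1739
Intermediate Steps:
U(g, T) = -1 - g (U(g, T) = 1 - (2 + g) = 1 + (-2 - g) = -1 - g)
(47 + U(-1, 6))*(-37) = (47 + (-1 - 1*(-1)))*(-37) = (47 + (-1 + 1))*(-37) = (47 + 0)*(-37) = 47*(-37) = -1739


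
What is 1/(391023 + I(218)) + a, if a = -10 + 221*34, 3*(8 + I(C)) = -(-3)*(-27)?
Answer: 2933973953/390988 ≈ 7504.0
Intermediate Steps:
I(C) = -35 (I(C) = -8 + (-(-3)*(-27))/3 = -8 + (-3*27)/3 = -8 + (1/3)*(-81) = -8 - 27 = -35)
a = 7504 (a = -10 + 7514 = 7504)
1/(391023 + I(218)) + a = 1/(391023 - 35) + 7504 = 1/390988 + 7504 = 2933973953/390988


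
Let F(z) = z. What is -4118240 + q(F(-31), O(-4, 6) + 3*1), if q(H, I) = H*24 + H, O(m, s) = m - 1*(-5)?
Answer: -4119015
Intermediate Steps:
O(m, s) = 5 + m (O(m, s) = m + 5 = 5 + m)
q(H, I) = 25*H (q(H, I) = 24*H + H = 25*H)
-4118240 + q(F(-31), O(-4, 6) + 3*1) = -4118240 + 25*(-31) = -4118240 - 775 = -4119015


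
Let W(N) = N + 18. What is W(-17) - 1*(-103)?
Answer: 104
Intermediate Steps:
W(N) = 18 + N
W(-17) - 1*(-103) = (18 - 17) - 1*(-103) = 1 + 103 = 104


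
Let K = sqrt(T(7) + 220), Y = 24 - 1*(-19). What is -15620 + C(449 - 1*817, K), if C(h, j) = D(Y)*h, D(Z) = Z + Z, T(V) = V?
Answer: -47268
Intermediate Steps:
Y = 43 (Y = 24 + 19 = 43)
D(Z) = 2*Z
K = sqrt(227) (K = sqrt(7 + 220) = sqrt(227) ≈ 15.067)
C(h, j) = 86*h (C(h, j) = (2*43)*h = 86*h)
-15620 + C(449 - 1*817, K) = -15620 + 86*(449 - 1*817) = -15620 + 86*(449 - 817) = -15620 + 86*(-368) = -15620 - 31648 = -47268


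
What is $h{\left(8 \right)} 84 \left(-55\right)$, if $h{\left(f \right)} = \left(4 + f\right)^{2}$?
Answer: $-665280$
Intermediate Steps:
$h{\left(8 \right)} 84 \left(-55\right) = \left(4 + 8\right)^{2} \cdot 84 \left(-55\right) = 12^{2} \cdot 84 \left(-55\right) = 144 \cdot 84 \left(-55\right) = 12096 \left(-55\right) = -665280$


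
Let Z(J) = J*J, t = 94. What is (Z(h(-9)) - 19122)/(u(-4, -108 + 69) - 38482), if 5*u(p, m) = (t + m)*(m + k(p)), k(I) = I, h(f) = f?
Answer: 6347/12985 ≈ 0.48879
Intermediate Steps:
Z(J) = J**2
u(p, m) = (94 + m)*(m + p)/5 (u(p, m) = ((94 + m)*(m + p))/5 = (94 + m)*(m + p)/5)
(Z(h(-9)) - 19122)/(u(-4, -108 + 69) - 38482) = ((-9)**2 - 19122)/(((-108 + 69)**2/5 + 94*(-108 + 69)/5 + (94/5)*(-4) + (1/5)*(-108 + 69)*(-4)) - 38482) = (81 - 19122)/(((1/5)*(-39)**2 + (94/5)*(-39) - 376/5 + (1/5)*(-39)*(-4)) - 38482) = -19041/(((1/5)*1521 - 3666/5 - 376/5 + 156/5) - 38482) = -19041/((1521/5 - 3666/5 - 376/5 + 156/5) - 38482) = -19041/(-473 - 38482) = -19041/(-38955) = -19041*(-1/38955) = 6347/12985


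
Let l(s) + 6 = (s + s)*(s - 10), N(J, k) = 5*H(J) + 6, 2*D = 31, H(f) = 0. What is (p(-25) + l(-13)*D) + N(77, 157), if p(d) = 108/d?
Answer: 229442/25 ≈ 9177.7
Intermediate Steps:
D = 31/2 (D = (½)*31 = 31/2 ≈ 15.500)
N(J, k) = 6 (N(J, k) = 5*0 + 6 = 0 + 6 = 6)
l(s) = -6 + 2*s*(-10 + s) (l(s) = -6 + (s + s)*(s - 10) = -6 + (2*s)*(-10 + s) = -6 + 2*s*(-10 + s))
(p(-25) + l(-13)*D) + N(77, 157) = (108/(-25) + (-6 - 20*(-13) + 2*(-13)²)*(31/2)) + 6 = (108*(-1/25) + (-6 + 260 + 2*169)*(31/2)) + 6 = (-108/25 + (-6 + 260 + 338)*(31/2)) + 6 = (-108/25 + 592*(31/2)) + 6 = (-108/25 + 9176) + 6 = 229292/25 + 6 = 229442/25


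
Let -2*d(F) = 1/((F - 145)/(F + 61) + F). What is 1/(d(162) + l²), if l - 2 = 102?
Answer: 72286/781845153 ≈ 9.2456e-5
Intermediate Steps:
l = 104 (l = 2 + 102 = 104)
d(F) = -1/(2*(F + (-145 + F)/(61 + F))) (d(F) = -1/(2*((F - 145)/(F + 61) + F)) = -1/(2*((-145 + F)/(61 + F) + F)) = -1/(2*(F + (-145 + F)/(61 + F))))
1/(d(162) + l²) = 1/((-61 - 1*162)/(2*(-145 + 162² + 62*162)) + 104²) = 1/((-61 - 162)/(2*(-145 + 26244 + 10044)) + 10816) = 1/((½)*(-223)/36143 + 10816) = 1/((½)*(1/36143)*(-223) + 10816) = 1/(-223/72286 + 10816) = 1/(781845153/72286) = 72286/781845153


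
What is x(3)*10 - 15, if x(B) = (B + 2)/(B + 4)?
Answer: -55/7 ≈ -7.8571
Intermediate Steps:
x(B) = (2 + B)/(4 + B)
x(3)*10 - 15 = ((2 + 3)/(4 + 3))*10 - 15 = (5/7)*10 - 15 = 50/7 - 15 = -55/7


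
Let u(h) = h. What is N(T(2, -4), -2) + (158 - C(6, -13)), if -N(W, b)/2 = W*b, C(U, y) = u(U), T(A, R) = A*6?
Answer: 200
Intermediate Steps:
T(A, R) = 6*A
C(U, y) = U
N(W, b) = -2*W*b
N(T(2, -4), -2) + (158 - C(6, -13)) = -2*6*2*(-2) + (158 - 1*6) = -2*12*(-2) + (158 - 6) = 48 + 152 = 200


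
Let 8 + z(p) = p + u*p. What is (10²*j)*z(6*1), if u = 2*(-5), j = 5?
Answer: -31000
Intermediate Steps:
u = -10
z(p) = -8 - 9*p (z(p) = -8 + (p - 10*p) = -8 - 9*p)
(10²*j)*z(6*1) = (10²*5)*(-8 - 54) = (100*5)*(-8 - 9*6) = 500*(-8 - 54) = 500*(-62) = -31000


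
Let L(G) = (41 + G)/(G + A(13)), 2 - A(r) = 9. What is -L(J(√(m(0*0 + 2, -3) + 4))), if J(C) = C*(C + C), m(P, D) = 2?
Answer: -53/5 ≈ -10.600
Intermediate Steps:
A(r) = -7 (A(r) = 2 - 1*9 = 2 - 9 = -7)
J(C) = 2*C² (J(C) = C*(2*C) = 2*C²)
L(G) = (41 + G)/(-7 + G) (L(G) = (41 + G)/(G - 7) = (41 + G)/(-7 + G))
-L(J(√(m(0*0 + 2, -3) + 4))) = -(41 + 2*(√(2 + 4))²)/(-7 + 2*(√(2 + 4))²) = -(41 + 2*(√6)²)/(-7 + 2*(√6)²) = -(41 + 2*6)/(-7 + 2*6) = -(41 + 12)/(-7 + 12) = -53/5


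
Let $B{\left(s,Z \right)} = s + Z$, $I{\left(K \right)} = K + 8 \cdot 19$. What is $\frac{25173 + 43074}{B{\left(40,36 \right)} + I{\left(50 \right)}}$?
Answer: $\frac{68247}{278} \approx 245.49$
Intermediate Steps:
$I{\left(K \right)} = 152 + K$ ($I{\left(K \right)} = K + 152 = 152 + K$)
$B{\left(s,Z \right)} = Z + s$
$\frac{25173 + 43074}{B{\left(40,36 \right)} + I{\left(50 \right)}} = \frac{25173 + 43074}{\left(36 + 40\right) + \left(152 + 50\right)} = \frac{68247}{76 + 202} = \frac{68247}{278}$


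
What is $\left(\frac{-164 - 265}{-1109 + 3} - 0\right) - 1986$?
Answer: $- \frac{2196087}{1106} \approx -1985.6$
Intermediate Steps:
$\left(\frac{-164 - 265}{-1109 + 3} - 0\right) - 1986 = \left(- \frac{429}{-1106} + 0\right) - 1986 = \left(\left(-429\right) \left(- \frac{1}{1106}\right) + 0\right) - 1986 = \left(\frac{429}{1106} + 0\right) - 1986 = \frac{429}{1106} - 1986 = - \frac{2196087}{1106}$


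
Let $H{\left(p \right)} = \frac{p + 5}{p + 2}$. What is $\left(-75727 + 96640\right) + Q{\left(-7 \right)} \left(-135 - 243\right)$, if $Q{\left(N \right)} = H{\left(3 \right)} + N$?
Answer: $\frac{114771}{5} \approx 22954.0$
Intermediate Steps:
$H{\left(p \right)} = \frac{5 + p}{2 + p}$
$Q{\left(N \right)} = \frac{8}{5} + N$ ($Q{\left(N \right)} = \frac{5 + 3}{2 + 3} + N = \frac{1}{5} \cdot 8 + N = \frac{8}{5} + N$)
$\left(-75727 + 96640\right) + Q{\left(-7 \right)} \left(-135 - 243\right) = \left(-75727 + 96640\right) + \left(\frac{8}{5} - 7\right) \left(-135 - 243\right) = 20913 - - \frac{10206}{5} = 20913 + \frac{10206}{5} = \frac{114771}{5}$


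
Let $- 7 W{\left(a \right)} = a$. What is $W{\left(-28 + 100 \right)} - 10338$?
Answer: $- \frac{72438}{7} \approx -10348.0$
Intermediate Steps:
$W{\left(a \right)} = - \frac{a}{7}$
$W{\left(-28 + 100 \right)} - 10338 = - \frac{-28 + 100}{7} - 10338 = \left(- \frac{1}{7}\right) 72 - 10338 = - \frac{72}{7} - 10338 = - \frac{72438}{7}$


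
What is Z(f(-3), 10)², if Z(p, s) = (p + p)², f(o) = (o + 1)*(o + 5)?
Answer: 4096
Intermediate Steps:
f(o) = (1 + o)*(5 + o)
Z(p, s) = 4*p² (Z(p, s) = (2*p)² = 4*p²)
Z(f(-3), 10)² = (4*(5 + (-3)² + 6*(-3))²)² = (4*(5 + 9 - 18)²)² = (4*(-4)²)² = (4*16)² = 64² = 4096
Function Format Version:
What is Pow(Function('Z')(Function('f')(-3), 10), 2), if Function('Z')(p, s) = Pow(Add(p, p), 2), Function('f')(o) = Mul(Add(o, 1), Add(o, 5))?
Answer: 4096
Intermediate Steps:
Function('f')(o) = Mul(Add(1, o), Add(5, o))
Function('Z')(p, s) = Mul(4, Pow(p, 2)) (Function('Z')(p, s) = Pow(Mul(2, p), 2) = Mul(4, Pow(p, 2)))
Pow(Function('Z')(Function('f')(-3), 10), 2) = Pow(Mul(4, Pow(Add(5, Pow(-3, 2), Mul(6, -3)), 2)), 2) = Pow(Mul(4, Pow(Add(5, 9, -18), 2)), 2) = Pow(Mul(4, Pow(-4, 2)), 2) = Pow(Mul(4, 16), 2) = Pow(64, 2) = 4096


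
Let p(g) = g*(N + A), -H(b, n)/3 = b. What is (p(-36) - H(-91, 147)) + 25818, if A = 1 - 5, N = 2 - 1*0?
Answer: 25617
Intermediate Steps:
H(b, n) = -3*b
N = 2 (N = 2 + 0 = 2)
A = -4
p(g) = -2*g (p(g) = g*(2 - 4) = g*(-2) = -2*g)
(p(-36) - H(-91, 147)) + 25818 = (-2*(-36) - (-3)*(-91)) + 25818 = (72 - 1*273) + 25818 = (72 - 273) + 25818 = -201 + 25818 = 25617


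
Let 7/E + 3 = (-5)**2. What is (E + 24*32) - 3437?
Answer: -58711/22 ≈ -2668.7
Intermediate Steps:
E = 7/22 (E = 7/(-3 + (-5)**2) = 7/(-3 + 25) = 7/22 ≈ 0.31818)
(E + 24*32) - 3437 = (7/22 + 24*32) - 3437 = (7/22 + 768) - 3437 = 16903/22 - 3437 = -58711/22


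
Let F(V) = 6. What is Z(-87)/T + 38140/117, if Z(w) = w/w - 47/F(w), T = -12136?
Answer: 22578919/69264 ≈ 325.98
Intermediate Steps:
Z(w) = -41/6 (Z(w) = w/w - 47/6 = 1 - 47*1/6 = 1 - 47/6 = -41/6)
Z(-87)/T + 38140/117 = -41/6/(-12136) + 38140/117 = -41/6*(-1/12136) + 38140*(1/117) = 1/1776 + 38140/117 = 22578919/69264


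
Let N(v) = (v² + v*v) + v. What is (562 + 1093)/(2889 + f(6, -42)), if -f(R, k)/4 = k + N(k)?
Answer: -1655/10887 ≈ -0.15202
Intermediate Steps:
N(v) = v + 2*v² (N(v) = (v² + v²) + v = 2*v² + v = v + 2*v²)
f(R, k) = -4*k - 4*k*(1 + 2*k) (f(R, k) = -4*(k + k*(1 + 2*k)) = -4*k - 4*k*(1 + 2*k))
(562 + 1093)/(2889 + f(6, -42)) = (562 + 1093)/(2889 + 8*(-42)*(-1 - 1*(-42))) = 1655/(2889 + 8*(-42)*(-1 + 42)) = 1655/(2889 + 8*(-42)*41) = 1655/(2889 - 13776) = 1655/(-10887) = 1655*(-1/10887) = -1655/10887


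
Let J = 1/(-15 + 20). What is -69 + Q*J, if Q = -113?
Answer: -458/5 ≈ -91.600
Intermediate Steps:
J = ⅕ (J = 1/5 = ⅕ ≈ 0.20000)
-69 + Q*J = -69 - 113*⅕ = -69 - 113/5 = -458/5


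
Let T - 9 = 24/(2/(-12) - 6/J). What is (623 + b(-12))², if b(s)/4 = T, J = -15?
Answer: 56145049/49 ≈ 1.1458e+6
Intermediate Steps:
T = 783/7 (T = 9 + 24/(2/(-12) - 6/(-15)) = 9 + 24/(2*(-1/12) - 6*(-1/15)) = 9 + 24/(-⅙ + ⅖) = 9 + 24/(7/30) = 9 + 24*(30/7) = 9 + 720/7 = 783/7 ≈ 111.86)
b(s) = 3132/7 (b(s) = 4*(783/7) = 3132/7)
(623 + b(-12))² = (623 + 3132/7)² = (7493/7)² = 56145049/49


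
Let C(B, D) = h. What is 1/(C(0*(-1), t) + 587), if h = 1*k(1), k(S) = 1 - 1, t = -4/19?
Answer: 1/587 ≈ 0.0017036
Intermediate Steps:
t = -4/19 (t = -4*1/19 = -4/19 ≈ -0.21053)
k(S) = 0
h = 0 (h = 1*0 = 0)
C(B, D) = 0
1/(C(0*(-1), t) + 587) = 1/(0 + 587) = 1/587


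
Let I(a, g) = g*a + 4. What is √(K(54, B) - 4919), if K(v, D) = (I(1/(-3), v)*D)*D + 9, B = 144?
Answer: I*√295214 ≈ 543.34*I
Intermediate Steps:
I(a, g) = 4 + a*g (I(a, g) = a*g + 4 = 4 + a*g)
K(v, D) = 9 + D²*(4 - v/3) (K(v, D) = ((4 + v/(-3))*D)*D + 9 = ((4 - v/3)*D)*D + 9 = (D*(4 - v/3))*D + 9 = D²*(4 - v/3) + 9 = 9 + D²*(4 - v/3))
√(K(54, B) - 4919) = √((9 + (⅓)*144²*(12 - 1*54)) - 4919) = √((9 + (⅓)*20736*(12 - 54)) - 4919) = √((9 + (⅓)*20736*(-42)) - 4919) = √((9 - 290304) - 4919) = √(-290295 - 4919) = √(-295214) = I*√295214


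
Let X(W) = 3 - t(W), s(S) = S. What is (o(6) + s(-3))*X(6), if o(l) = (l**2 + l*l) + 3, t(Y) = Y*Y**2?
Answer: -15336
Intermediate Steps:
t(Y) = Y**3
o(l) = 3 + 2*l**2 (o(l) = (l**2 + l**2) + 3 = 2*l**2 + 3 = 3 + 2*l**2)
X(W) = 3 - W**3
(o(6) + s(-3))*X(6) = ((3 + 2*6**2) - 3)*(3 - 1*6**3) = ((3 + 2*36) - 3)*(3 - 1*216) = ((3 + 72) - 3)*(3 - 216) = (75 - 3)*(-213) = 72*(-213) = -15336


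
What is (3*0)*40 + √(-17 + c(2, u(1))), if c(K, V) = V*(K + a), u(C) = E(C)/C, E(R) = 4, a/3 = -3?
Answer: 3*I*√5 ≈ 6.7082*I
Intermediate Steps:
a = -9 (a = 3*(-3) = -9)
u(C) = 4/C
c(K, V) = V*(-9 + K) (c(K, V) = V*(K - 9) = V*(-9 + K))
(3*0)*40 + √(-17 + c(2, u(1))) = (3*0)*40 + √(-17 + (4/1)*(-9 + 2)) = 0*40 + √(-17 + (4*1)*(-7)) = 0 + √(-17 + 4*(-7)) = 0 + √(-17 - 28) = 0 + √(-45) = 0 + 3*I*√5 = 3*I*√5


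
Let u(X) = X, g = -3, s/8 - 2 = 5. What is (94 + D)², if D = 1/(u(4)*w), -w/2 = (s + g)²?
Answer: 4462094342689/504990784 ≈ 8836.0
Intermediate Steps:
s = 56 (s = 16 + 8*5 = 16 + 40 = 56)
w = -5618 (w = -2*(56 - 3)² = -2*53² = -2*2809 = -5618)
D = -1/22472 (D = 1/(4*(-5618)) = 1/(-22472) = -1/22472 ≈ -4.4500e-5)
(94 + D)² = (94 - 1/22472)² = (2112367/22472)² = 4462094342689/504990784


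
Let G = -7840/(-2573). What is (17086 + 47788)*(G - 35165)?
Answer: -5869261390170/2573 ≈ -2.2811e+9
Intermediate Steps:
G = 7840/2573 (G = -7840*(-1/2573) = 7840/2573 ≈ 3.0470)
(17086 + 47788)*(G - 35165) = (17086 + 47788)*(7840/2573 - 35165) = 64874*(-90471705/2573) = -5869261390170/2573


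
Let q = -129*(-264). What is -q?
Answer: -34056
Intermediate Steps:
q = 34056
-q = -1*34056 = -34056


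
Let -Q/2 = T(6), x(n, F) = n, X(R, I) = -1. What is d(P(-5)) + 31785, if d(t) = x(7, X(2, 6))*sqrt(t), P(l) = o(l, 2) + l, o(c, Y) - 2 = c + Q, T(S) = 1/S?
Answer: 31785 + 35*I*sqrt(3)/3 ≈ 31785.0 + 20.207*I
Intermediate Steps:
Q = -1/3 (Q = -2/6 = -2*1/6 = -1/3 ≈ -0.33333)
o(c, Y) = 5/3 + c (o(c, Y) = 2 + (c - 1/3) = 2 + (-1/3 + c) = 5/3 + c)
P(l) = 5/3 + 2*l (P(l) = (5/3 + l) + l = 5/3 + 2*l)
d(t) = 7*sqrt(t)
d(P(-5)) + 31785 = 7*sqrt(5/3 + 2*(-5)) + 31785 = 7*sqrt(5/3 - 10) + 31785 = 7*sqrt(-25/3) + 31785 = 7*(5*I*sqrt(3)/3) + 31785 = 35*I*sqrt(3)/3 + 31785 = 31785 + 35*I*sqrt(3)/3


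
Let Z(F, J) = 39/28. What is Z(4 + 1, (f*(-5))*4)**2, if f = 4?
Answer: 1521/784 ≈ 1.9401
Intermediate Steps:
Z(F, J) = 39/28 (Z(F, J) = 39*(1/28) = 39/28)
Z(4 + 1, (f*(-5))*4)**2 = (39/28)**2 = 1521/784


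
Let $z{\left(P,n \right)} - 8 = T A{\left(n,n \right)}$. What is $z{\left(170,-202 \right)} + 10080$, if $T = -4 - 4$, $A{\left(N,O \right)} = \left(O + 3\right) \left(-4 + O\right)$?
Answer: $-317864$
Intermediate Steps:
$A{\left(N,O \right)} = \left(-4 + O\right) \left(3 + O\right)$ ($A{\left(N,O \right)} = \left(3 + O\right) \left(-4 + O\right) = \left(-4 + O\right) \left(3 + O\right)$)
$T = -8$ ($T = -4 - 4 = -8$)
$z{\left(P,n \right)} = 104 - 8 n^{2} + 8 n$ ($z{\left(P,n \right)} = 8 - 8 \left(-12 + n^{2} - n\right) = 8 + \left(96 - 8 n^{2} + 8 n\right) = 104 - 8 n^{2} + 8 n$)
$z{\left(170,-202 \right)} + 10080 = \left(104 - 8 \left(-202\right)^{2} + 8 \left(-202\right)\right) + 10080 = \left(104 - 326432 - 1616\right) + 10080 = -327944 + 10080 = -317864$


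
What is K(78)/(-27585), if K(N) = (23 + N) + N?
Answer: -179/27585 ≈ -0.0064890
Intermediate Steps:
K(N) = 23 + 2*N
K(78)/(-27585) = (23 + 2*78)/(-27585) = (23 + 156)*(-1/27585) = 179*(-1/27585) = -179/27585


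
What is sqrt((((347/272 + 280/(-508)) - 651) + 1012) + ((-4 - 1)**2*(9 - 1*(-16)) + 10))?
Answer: sqrt(74336211627)/8636 ≈ 31.571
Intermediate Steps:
sqrt((((347/272 + 280/(-508)) - 651) + 1012) + ((-4 - 1)**2*(9 - 1*(-16)) + 10)) = sqrt((((347*(1/272) + 280*(-1/508)) - 651) + 1012) + ((-5)**2*(9 + 16) + 10)) = sqrt((((347/272 - 70/127) - 651) + 1012) + (25*25 + 10)) = sqrt(((25029/34544 - 651) + 1012) + (625 + 10)) = sqrt((-22463115/34544 + 1012) + 635) = sqrt(12495413/34544 + 635) = sqrt(34430853/34544) = sqrt(74336211627)/8636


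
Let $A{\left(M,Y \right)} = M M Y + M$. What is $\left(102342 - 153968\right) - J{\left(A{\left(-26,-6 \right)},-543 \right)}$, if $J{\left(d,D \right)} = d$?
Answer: $-47544$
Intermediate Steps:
$A{\left(M,Y \right)} = M + Y M^{2}$ ($A{\left(M,Y \right)} = M^{2} Y + M = Y M^{2} + M = M + Y M^{2}$)
$\left(102342 - 153968\right) - J{\left(A{\left(-26,-6 \right)},-543 \right)} = \left(102342 - 153968\right) - - 26 \left(1 - -156\right) = -51626 - - 26 \left(1 + 156\right) = -51626 - \left(-26\right) 157 = -51626 - -4082 = -51626 + 4082 = -47544$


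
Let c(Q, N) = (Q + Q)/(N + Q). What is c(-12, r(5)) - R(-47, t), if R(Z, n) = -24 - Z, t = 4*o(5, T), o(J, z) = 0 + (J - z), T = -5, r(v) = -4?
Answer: -43/2 ≈ -21.500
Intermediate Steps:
o(J, z) = J - z
t = 40 (t = 4*(5 - 1*(-5)) = 4*(5 + 5) = 4*10 = 40)
c(Q, N) = 2*Q/(N + Q) (c(Q, N) = (2*Q)/(N + Q) = 2*Q/(N + Q))
c(-12, r(5)) - R(-47, t) = 2*(-12)/(-4 - 12) - (-24 - 1*(-47)) = 2*(-12)/(-16) - (-24 + 47) = 2*(-12)*(-1/16) - 1*23 = 3/2 - 23 = -43/2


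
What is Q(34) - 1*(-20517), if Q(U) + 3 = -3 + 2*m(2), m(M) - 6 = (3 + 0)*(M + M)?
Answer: 20547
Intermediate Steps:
m(M) = 6 + 6*M (m(M) = 6 + (3 + 0)*(M + M) = 6 + 3*(2*M) = 6 + 6*M)
Q(U) = 30 (Q(U) = -3 + (-3 + 2*(6 + 6*2)) = -3 + (-3 + 2*(6 + 12)) = -3 + (-3 + 2*18) = -3 + (-3 + 36) = -3 + 33 = 30)
Q(34) - 1*(-20517) = 30 - 1*(-20517) = 30 + 20517 = 20547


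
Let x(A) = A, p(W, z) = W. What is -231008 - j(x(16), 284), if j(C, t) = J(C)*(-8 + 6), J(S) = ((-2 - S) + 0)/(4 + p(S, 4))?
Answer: -1155049/5 ≈ -2.3101e+5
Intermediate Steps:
J(S) = (-2 - S)/(4 + S) (J(S) = ((-2 - S) + 0)/(4 + S) = (-2 - S)/(4 + S))
j(C, t) = -2*(-2 - C)/(4 + C) (j(C, t) = ((-2 - C)/(4 + C))*(-8 + 6) = ((-2 - C)/(4 + C))*(-2) = -2*(-2 - C)/(4 + C))
-231008 - j(x(16), 284) = -231008 - 2*(2 + 16)/(4 + 16) = -231008 - 2*18/20 = -231008 - 1*9/5 = -231008 - 9/5 = -1155049/5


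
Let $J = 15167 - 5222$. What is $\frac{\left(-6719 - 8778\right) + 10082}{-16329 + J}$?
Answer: $\frac{95}{112} \approx 0.84821$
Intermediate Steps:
$J = 9945$ ($J = 15167 - 5222 = 9945$)
$\frac{\left(-6719 - 8778\right) + 10082}{-16329 + J} = \frac{\left(-6719 - 8778\right) + 10082}{-16329 + 9945} = \frac{-15497 + 10082}{-6384} = \left(-5415\right) \left(- \frac{1}{6384}\right) = \frac{95}{112}$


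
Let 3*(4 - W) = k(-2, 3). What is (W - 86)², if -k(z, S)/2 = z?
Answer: 62500/9 ≈ 6944.4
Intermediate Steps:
k(z, S) = -2*z
W = 8/3 (W = 4 - (-2)*(-2)/3 = 4 - ⅓*4 = 4 - 4/3 = 8/3 ≈ 2.6667)
(W - 86)² = (8/3 - 86)² = (-250/3)² = 62500/9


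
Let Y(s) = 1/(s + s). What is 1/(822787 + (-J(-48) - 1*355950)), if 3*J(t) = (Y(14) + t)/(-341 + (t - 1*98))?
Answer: 40908/19097366653 ≈ 2.1421e-6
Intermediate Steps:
Y(s) = 1/(2*s)
J(t) = (1/28 + t)/(3*(-439 + t)) (J(t) = (((½)/14 + t)/(-341 + (t - 1*98)))/3 = (((½)*(1/14) + t)/(-341 + (t - 98)))/3 = ((1/28 + t)/(-341 + (-98 + t)))/3 = ((1/28 + t)/(-439 + t))/3 = (1/28 + t)/(3*(-439 + t)))
1/(822787 + (-J(-48) - 1*355950)) = 1/(822787 + (-(1 + 28*(-48))/(84*(-439 - 48)) - 1*355950)) = 1/(822787 + (-(1 - 1344)/(84*(-487)) - 355950)) = 1/(822787 + (-(-1)*(-1343)/(84*487) - 355950)) = 1/(822787 + (-1*1343/40908 - 355950)) = 1/(822787 + (-1343/40908 - 355950)) = 1/(822787 - 14561203943/40908) = 1/(19097366653/40908) = 40908/19097366653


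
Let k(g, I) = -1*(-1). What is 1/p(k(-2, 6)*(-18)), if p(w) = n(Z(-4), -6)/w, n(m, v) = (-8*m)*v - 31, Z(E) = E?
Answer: 18/223 ≈ 0.080717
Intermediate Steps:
k(g, I) = 1
n(m, v) = -31 - 8*m*v (n(m, v) = -8*m*v - 31 = -31 - 8*m*v)
p(w) = -223/w (p(w) = (-31 - 8*(-4)*(-6))/w = (-31 - 192)/w = -223/w)
1/p(k(-2, 6)*(-18)) = 1/(-223/(1*(-18))) = 1/(-223/(-18)) = 1/(-223*(-1/18)) = 1/(223/18) = 18/223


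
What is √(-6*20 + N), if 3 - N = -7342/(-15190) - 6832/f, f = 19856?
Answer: I*√212376051082655/1346485 ≈ 10.823*I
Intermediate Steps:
N = 26963539/9425395 (N = 3 - (-7342/(-15190) - 6832/19856) = 3 - (-7342*(-1/15190) - 6832*1/19856) = 3 - (3671/7595 - 427/1241) = 3 - 1*1312646/9425395 = 3 - 1312646/9425395 = 26963539/9425395 ≈ 2.8607)
√(-6*20 + N) = √(-6*20 + 26963539/9425395) = √(-120 + 26963539/9425395) = √(-1104083861/9425395) = I*√212376051082655/1346485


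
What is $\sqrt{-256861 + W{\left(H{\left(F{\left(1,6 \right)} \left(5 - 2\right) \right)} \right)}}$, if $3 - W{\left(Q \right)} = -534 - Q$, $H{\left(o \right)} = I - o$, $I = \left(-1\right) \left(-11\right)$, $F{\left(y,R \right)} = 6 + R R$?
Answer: $i \sqrt{256439} \approx 506.4 i$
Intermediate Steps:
$F{\left(y,R \right)} = 6 + R^{2}$
$I = 11$
$H{\left(o \right)} = 11 - o$
$W{\left(Q \right)} = 537 + Q$ ($W{\left(Q \right)} = 3 - \left(-534 - Q\right) = 3 + \left(534 + Q\right) = 537 + Q$)
$\sqrt{-256861 + W{\left(H{\left(F{\left(1,6 \right)} \left(5 - 2\right) \right)} \right)}} = \sqrt{-256861 + \left(537 + \left(11 - \left(6 + 6^{2}\right) \left(5 - 2\right)\right)\right)} = \sqrt{-256861 + \left(537 + \left(11 - \left(6 + 36\right) 3\right)\right)} = \sqrt{-256861 + \left(537 + \left(11 - 42 \cdot 3\right)\right)} = \sqrt{-256861 + \left(537 + \left(11 - 126\right)\right)} = \sqrt{-256861 + \left(537 - 115\right)} = \sqrt{-256861 + 422} = \sqrt{-256439} = i \sqrt{256439}$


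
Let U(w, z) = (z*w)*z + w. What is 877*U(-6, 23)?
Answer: -2788860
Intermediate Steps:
U(w, z) = w + w*z² (U(w, z) = (w*z)*z + w = w*z² + w = w + w*z²)
877*U(-6, 23) = 877*(-6*(1 + 23²)) = 877*(-6*(1 + 529)) = 877*(-6*530) = 877*(-3180) = -2788860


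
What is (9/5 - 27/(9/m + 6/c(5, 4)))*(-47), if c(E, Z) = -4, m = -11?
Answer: -53721/85 ≈ -632.01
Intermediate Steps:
(9/5 - 27/(9/m + 6/c(5, 4)))*(-47) = (9/5 - 27/(9/(-11) + 6/(-4)))*(-47) = (9*(⅕) - 27/(9*(-1/11) + 6*(-¼)))*(-47) = (9/5 - 27/(-9/11 - 3/2))*(-47) = (9/5 - 27/(-51/22))*(-47) = (9/5 - 27*(-22/51))*(-47) = (9/5 + 198/17)*(-47) = (1143/85)*(-47) = -53721/85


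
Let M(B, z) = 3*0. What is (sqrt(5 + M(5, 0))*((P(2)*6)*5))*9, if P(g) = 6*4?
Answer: 6480*sqrt(5) ≈ 14490.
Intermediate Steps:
M(B, z) = 0
P(g) = 24
(sqrt(5 + M(5, 0))*((P(2)*6)*5))*9 = (sqrt(5 + 0)*((24*6)*5))*9 = (sqrt(5)*(144*5))*9 = (sqrt(5)*720)*9 = (720*sqrt(5))*9 = 6480*sqrt(5)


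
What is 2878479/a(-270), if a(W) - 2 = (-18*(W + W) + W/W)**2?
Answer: 959493/31499281 ≈ 0.030461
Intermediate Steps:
a(W) = 2 + (1 - 36*W)**2 (a(W) = 2 + (-18*(W + W) + W/W)**2 = 2 + (-36*W + 1)**2 = 2 + (1 - 36*W)**2)
2878479/a(-270) = 2878479/(2 + (-1 + 36*(-270))**2) = 2878479/(2 + (-1 - 9720)**2) = 2878479/(2 + (-9721)**2) = 2878479/(2 + 94497841) = 2878479/94497843 = 2878479*(1/94497843) = 959493/31499281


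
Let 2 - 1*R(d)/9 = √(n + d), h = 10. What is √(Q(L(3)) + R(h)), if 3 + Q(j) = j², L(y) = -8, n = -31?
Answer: √(79 - 9*I*√21) ≈ 9.1684 - 2.2492*I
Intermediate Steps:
Q(j) = -3 + j²
R(d) = 18 - 9*√(-31 + d)
√(Q(L(3)) + R(h)) = √((-3 + (-8)²) + (18 - 9*√(-31 + 10))) = √((-3 + 64) + (18 - 9*I*√21)) = √(61 + (18 - 9*I*√21)) = √(79 - 9*I*√21)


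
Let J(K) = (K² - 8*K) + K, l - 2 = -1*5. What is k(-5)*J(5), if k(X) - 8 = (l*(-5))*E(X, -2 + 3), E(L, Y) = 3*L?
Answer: 2170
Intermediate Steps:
l = -3 (l = 2 - 1*5 = 2 - 5 = -3)
J(K) = K² - 7*K
k(X) = 8 + 45*X (k(X) = 8 + (-3*(-5))*(3*X) = 8 + 15*(3*X) = 8 + 45*X)
k(-5)*J(5) = (8 + 45*(-5))*(5*(-7 + 5)) = (8 - 225)*(5*(-2)) = -217*(-10) = 2170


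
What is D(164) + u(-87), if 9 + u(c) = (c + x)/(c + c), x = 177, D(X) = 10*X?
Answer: 47284/29 ≈ 1630.5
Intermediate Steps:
u(c) = -9 + (177 + c)/(2*c) (u(c) = -9 + (c + 177)/(c + c) = -9 + (177 + c)/((2*c)) = -9 + (177 + c)*(1/(2*c)) = -9 + (177 + c)/(2*c))
D(164) + u(-87) = 10*164 + (1/2)*(177 - 17*(-87))/(-87) = 1640 + (1/2)*(-1/87)*(177 + 1479) = 1640 + (1/2)*(-1/87)*1656 = 1640 - 276/29 = 47284/29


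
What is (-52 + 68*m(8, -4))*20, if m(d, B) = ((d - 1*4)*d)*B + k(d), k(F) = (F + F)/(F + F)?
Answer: -173760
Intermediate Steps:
k(F) = 1 (k(F) = (2*F)/((2*F)) = (2*F)*(1/(2*F)) = 1)
m(d, B) = 1 + B*d*(-4 + d) (m(d, B) = ((d - 1*4)*d)*B + 1 = ((d - 4)*d)*B + 1 = ((-4 + d)*d)*B + 1 = (d*(-4 + d))*B + 1 = B*d*(-4 + d) + 1 = 1 + B*d*(-4 + d))
(-52 + 68*m(8, -4))*20 = (-52 + 68*(1 - 4*8² - 4*(-4)*8))*20 = (-52 + 68*(1 - 4*64 + 128))*20 = (-52 + 68*(1 - 256 + 128))*20 = (-52 + 68*(-127))*20 = (-52 - 8636)*20 = -8688*20 = -173760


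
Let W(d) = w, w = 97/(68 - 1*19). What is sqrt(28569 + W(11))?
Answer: sqrt(1399978)/7 ≈ 169.03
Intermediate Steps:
w = 97/49 (w = 97/(68 - 19) = 97/49 ≈ 1.9796)
W(d) = 97/49
sqrt(28569 + W(11)) = sqrt(28569 + 97/49) = sqrt(1399978/49) = sqrt(1399978)/7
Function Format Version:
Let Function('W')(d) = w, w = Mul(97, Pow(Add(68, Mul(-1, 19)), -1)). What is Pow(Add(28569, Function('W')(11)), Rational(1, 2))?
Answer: Mul(Rational(1, 7), Pow(1399978, Rational(1, 2))) ≈ 169.03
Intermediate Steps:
w = Rational(97, 49) (w = Mul(97, Pow(Add(68, -19), -1)) = Mul(97, Pow(49, -1)) = Mul(97, Rational(1, 49)) = Rational(97, 49) ≈ 1.9796)
Function('W')(d) = Rational(97, 49)
Pow(Add(28569, Function('W')(11)), Rational(1, 2)) = Pow(Add(28569, Rational(97, 49)), Rational(1, 2)) = Pow(Rational(1399978, 49), Rational(1, 2)) = Mul(Rational(1, 7), Pow(1399978, Rational(1, 2)))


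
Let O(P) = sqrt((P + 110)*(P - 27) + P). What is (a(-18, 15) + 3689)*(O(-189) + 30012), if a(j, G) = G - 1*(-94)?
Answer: 113985576 + 284850*sqrt(3) ≈ 1.1448e+8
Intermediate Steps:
a(j, G) = 94 + G (a(j, G) = G + 94 = 94 + G)
O(P) = sqrt(P + (-27 + P)*(110 + P)) (O(P) = sqrt((110 + P)*(-27 + P) + P) = sqrt((-27 + P)*(110 + P) + P) = sqrt(P + (-27 + P)*(110 + P)))
(a(-18, 15) + 3689)*(O(-189) + 30012) = ((94 + 15) + 3689)*(sqrt(-2970 + (-189)**2 + 84*(-189)) + 30012) = (109 + 3689)*(sqrt(-2970 + 35721 - 15876) + 30012) = 3798*(sqrt(16875) + 30012) = 3798*(75*sqrt(3) + 30012) = 3798*(30012 + 75*sqrt(3)) = 113985576 + 284850*sqrt(3)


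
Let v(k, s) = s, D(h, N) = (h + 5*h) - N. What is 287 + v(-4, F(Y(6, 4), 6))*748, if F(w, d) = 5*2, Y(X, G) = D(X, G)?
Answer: 7767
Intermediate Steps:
D(h, N) = -N + 6*h (D(h, N) = 6*h - N = -N + 6*h)
Y(X, G) = -G + 6*X
F(w, d) = 10
287 + v(-4, F(Y(6, 4), 6))*748 = 287 + 10*748 = 287 + 7480 = 7767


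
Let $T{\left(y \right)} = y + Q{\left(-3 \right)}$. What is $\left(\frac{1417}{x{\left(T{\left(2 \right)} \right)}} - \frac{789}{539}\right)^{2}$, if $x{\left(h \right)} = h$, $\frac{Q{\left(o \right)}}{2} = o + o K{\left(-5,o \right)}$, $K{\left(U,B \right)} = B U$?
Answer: $\frac{702125009041}{2567043556} \approx 273.52$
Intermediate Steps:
$Q{\left(o \right)} = - 10 o^{2} + 2 o$ ($Q{\left(o \right)} = 2 \left(o + o o \left(-5\right)\right) = 2 \left(o + o \left(- 5 o\right)\right) = 2 \left(o - 5 o^{2}\right) = - 10 o^{2} + 2 o$)
$T{\left(y \right)} = -96 + y$ ($T{\left(y \right)} = y + 2 \left(-3\right) \left(1 - -15\right) = y + 2 \left(-3\right) \left(1 + 15\right) = y + 2 \left(-3\right) 16 = y - 96 = -96 + y$)
$\left(\frac{1417}{x{\left(T{\left(2 \right)} \right)}} - \frac{789}{539}\right)^{2} = \left(\frac{1417}{-96 + 2} - \frac{789}{539}\right)^{2} = \left(\frac{1417}{-94} - \frac{789}{539}\right)^{2} = \left(1417 \left(- \frac{1}{94}\right) - \frac{789}{539}\right)^{2} = \left(- \frac{1417}{94} - \frac{789}{539}\right)^{2} = \left(- \frac{837929}{50666}\right)^{2} = \frac{702125009041}{2567043556}$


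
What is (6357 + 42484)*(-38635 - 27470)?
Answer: -3228634305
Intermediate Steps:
(6357 + 42484)*(-38635 - 27470) = 48841*(-66105) = -3228634305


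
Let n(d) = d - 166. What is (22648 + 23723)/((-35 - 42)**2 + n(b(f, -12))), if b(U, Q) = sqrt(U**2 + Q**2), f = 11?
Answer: 267236073/33211904 - 46371*sqrt(265)/33211904 ≈ 8.0237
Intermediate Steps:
b(U, Q) = sqrt(Q**2 + U**2)
n(d) = -166 + d
(22648 + 23723)/((-35 - 42)**2 + n(b(f, -12))) = (22648 + 23723)/((-35 - 42)**2 + (-166 + sqrt((-12)**2 + 11**2))) = 46371/((-77)**2 + (-166 + sqrt(144 + 121))) = 46371/(5929 + (-166 + sqrt(265))) = 46371/(5763 + sqrt(265))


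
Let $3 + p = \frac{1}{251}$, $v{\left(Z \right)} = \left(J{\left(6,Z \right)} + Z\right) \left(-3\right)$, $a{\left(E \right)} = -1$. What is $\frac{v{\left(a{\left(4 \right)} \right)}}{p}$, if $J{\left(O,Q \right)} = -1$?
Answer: $- \frac{753}{376} \approx -2.0027$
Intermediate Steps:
$v{\left(Z \right)} = 3 - 3 Z$ ($v{\left(Z \right)} = \left(-1 + Z\right) \left(-3\right) = 3 - 3 Z$)
$p = - \frac{752}{251}$ ($p = -3 + \frac{1}{251} = - \frac{752}{251} \approx -2.996$)
$\frac{v{\left(a{\left(4 \right)} \right)}}{p} = \frac{3 - -3}{- \frac{752}{251}} = \left(3 + 3\right) \left(- \frac{251}{752}\right) = 6 \left(- \frac{251}{752}\right) = - \frac{753}{376}$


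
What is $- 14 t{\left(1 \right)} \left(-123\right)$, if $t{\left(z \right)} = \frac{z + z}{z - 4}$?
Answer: $-1148$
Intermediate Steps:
$t{\left(z \right)} = \frac{2 z}{-4 + z}$
$- 14 t{\left(1 \right)} \left(-123\right) = - 14 \cdot 2 \cdot 1 \frac{1}{-4 + 1} \left(-123\right) = - 14 \cdot 2 \cdot 1 \frac{1}{-3} \left(-123\right) = - 14 \cdot 2 \cdot 1 \left(- \frac{1}{3}\right) \left(-123\right) = \left(-14\right) \left(- \frac{2}{3}\right) \left(-123\right) = \frac{28}{3} \left(-123\right) = -1148$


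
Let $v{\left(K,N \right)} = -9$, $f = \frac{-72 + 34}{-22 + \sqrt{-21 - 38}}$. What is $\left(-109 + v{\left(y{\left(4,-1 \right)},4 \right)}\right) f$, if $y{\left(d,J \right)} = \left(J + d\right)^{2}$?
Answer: $- \frac{98648}{543} - \frac{4484 i \sqrt{59}}{543} \approx -181.67 - 63.43 i$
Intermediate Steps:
$f = - \frac{38}{-22 + i \sqrt{59}}$ ($f = - \frac{38}{-22 + \sqrt{-59}} = - \frac{38}{-22 + i \sqrt{59}} \approx 1.5396 + 0.53754 i$)
$\left(-109 + v{\left(y{\left(4,-1 \right)},4 \right)}\right) f = \left(-109 - 9\right) \left(\frac{836}{543} + \frac{38 i \sqrt{59}}{543}\right) = - 118 \left(\frac{836}{543} + \frac{38 i \sqrt{59}}{543}\right) = - \frac{98648}{543} - \frac{4484 i \sqrt{59}}{543}$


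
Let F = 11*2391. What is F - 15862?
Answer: 10439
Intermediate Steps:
F = 26301
F - 15862 = 26301 - 15862 = 10439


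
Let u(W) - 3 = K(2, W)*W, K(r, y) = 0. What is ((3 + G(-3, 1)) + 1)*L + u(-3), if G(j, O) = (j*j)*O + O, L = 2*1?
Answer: 31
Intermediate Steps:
L = 2
G(j, O) = O + O*j**2 (G(j, O) = j**2*O + O = O*j**2 + O = O + O*j**2)
u(W) = 3 (u(W) = 3 + 0*W = 3 + 0 = 3)
((3 + G(-3, 1)) + 1)*L + u(-3) = ((3 + 1*(1 + (-3)**2)) + 1)*2 + 3 = ((3 + 1*(1 + 9)) + 1)*2 + 3 = ((3 + 1*10) + 1)*2 + 3 = ((3 + 10) + 1)*2 + 3 = (13 + 1)*2 + 3 = 14*2 + 3 = 28 + 3 = 31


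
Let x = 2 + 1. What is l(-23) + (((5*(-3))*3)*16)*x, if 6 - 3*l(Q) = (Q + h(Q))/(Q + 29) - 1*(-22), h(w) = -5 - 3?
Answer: -38945/18 ≈ -2163.6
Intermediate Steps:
h(w) = -8
x = 3
l(Q) = -16/3 - (-8 + Q)/(3*(29 + Q)) (l(Q) = 2 - ((Q - 8)/(Q + 29) - 1*(-22))/3 = 2 - ((-8 + Q)/(29 + Q) + 22)/3 = 2 - (22 + (-8 + Q)/(29 + Q))/3 = 2 + (-22/3 - (-8 + Q)/(3*(29 + Q))) = -16/3 - (-8 + Q)/(3*(29 + Q)))
l(-23) + (((5*(-3))*3)*16)*x = (-456 - 17*(-23))/(3*(29 - 23)) + (((5*(-3))*3)*16)*3 = (1/3)*(-456 + 391)/6 + (-15*3*16)*3 = (1/3)*(1/6)*(-65) - 45*16*3 = -65/18 - 720*3 = -65/18 - 2160 = -38945/18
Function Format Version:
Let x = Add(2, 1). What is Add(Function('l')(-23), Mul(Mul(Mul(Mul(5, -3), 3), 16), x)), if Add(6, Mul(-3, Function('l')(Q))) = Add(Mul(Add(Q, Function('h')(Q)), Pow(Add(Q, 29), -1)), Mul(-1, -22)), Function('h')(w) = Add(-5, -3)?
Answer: Rational(-38945, 18) ≈ -2163.6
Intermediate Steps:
Function('h')(w) = -8
x = 3
Function('l')(Q) = Add(Rational(-16, 3), Mul(Rational(-1, 3), Pow(Add(29, Q), -1), Add(-8, Q))) (Function('l')(Q) = Add(2, Mul(Rational(-1, 3), Add(Mul(Add(Q, -8), Pow(Add(Q, 29), -1)), Mul(-1, -22)))) = Add(2, Mul(Rational(-1, 3), Add(Mul(Add(-8, Q), Pow(Add(29, Q), -1)), 22))) = Add(2, Mul(Rational(-1, 3), Add(Mul(Pow(Add(29, Q), -1), Add(-8, Q)), 22))) = Add(2, Mul(Rational(-1, 3), Add(22, Mul(Pow(Add(29, Q), -1), Add(-8, Q))))) = Add(2, Add(Rational(-22, 3), Mul(Rational(-1, 3), Pow(Add(29, Q), -1), Add(-8, Q)))) = Add(Rational(-16, 3), Mul(Rational(-1, 3), Pow(Add(29, Q), -1), Add(-8, Q))))
Add(Function('l')(-23), Mul(Mul(Mul(Mul(5, -3), 3), 16), x)) = Add(Mul(Rational(1, 3), Pow(Add(29, -23), -1), Add(-456, Mul(-17, -23))), Mul(Mul(Mul(Mul(5, -3), 3), 16), 3)) = Add(Mul(Rational(1, 3), Pow(6, -1), Add(-456, 391)), Mul(Mul(Mul(-15, 3), 16), 3)) = Add(Mul(Rational(1, 3), Rational(1, 6), -65), Mul(Mul(-45, 16), 3)) = Add(Rational(-65, 18), Mul(-720, 3)) = Add(Rational(-65, 18), -2160) = Rational(-38945, 18)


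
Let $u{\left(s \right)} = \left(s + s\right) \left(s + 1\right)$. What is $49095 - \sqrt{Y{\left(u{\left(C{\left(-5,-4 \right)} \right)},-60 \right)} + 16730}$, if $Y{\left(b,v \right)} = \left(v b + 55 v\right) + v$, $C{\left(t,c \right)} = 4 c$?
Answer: $49095 - i \sqrt{15430} \approx 49095.0 - 124.22 i$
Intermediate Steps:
$u{\left(s \right)} = 2 s \left(1 + s\right)$
$Y{\left(b,v \right)} = 56 v + b v$ ($Y{\left(b,v \right)} = \left(b v + 55 v\right) + v = \left(55 v + b v\right) + v = 56 v + b v$)
$49095 - \sqrt{Y{\left(u{\left(C{\left(-5,-4 \right)} \right)},-60 \right)} + 16730} = 49095 - \sqrt{- 60 \left(56 + 2 \cdot 4 \left(-4\right) \left(1 + 4 \left(-4\right)\right)\right) + 16730} = 49095 - \sqrt{- 60 \left(56 + 2 \left(-16\right) \left(1 - 16\right)\right) + 16730} = 49095 - \sqrt{- 60 \left(56 + 2 \left(-16\right) \left(-15\right)\right) + 16730} = 49095 - \sqrt{- 60 \left(56 + 480\right) + 16730} = 49095 - \sqrt{\left(-60\right) 536 + 16730} = 49095 - \sqrt{-32160 + 16730} = 49095 - \sqrt{-15430} = 49095 - i \sqrt{15430}$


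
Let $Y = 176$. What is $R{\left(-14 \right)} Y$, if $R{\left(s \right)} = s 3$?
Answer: $-7392$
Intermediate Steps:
$R{\left(s \right)} = 3 s$
$R{\left(-14 \right)} Y = 3 \left(-14\right) 176 = \left(-42\right) 176 = -7392$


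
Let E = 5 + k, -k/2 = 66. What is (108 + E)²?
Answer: 361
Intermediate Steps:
k = -132 (k = -2*66 = -132)
E = -127 (E = 5 - 132 = -127)
(108 + E)² = (108 - 127)² = (-19)² = 361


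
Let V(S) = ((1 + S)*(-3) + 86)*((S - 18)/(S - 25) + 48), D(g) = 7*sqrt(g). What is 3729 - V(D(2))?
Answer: -165659/527 + 542675*sqrt(2)/527 ≈ 1141.9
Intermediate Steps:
V(S) = (48 + (-18 + S)/(-25 + S))*(83 - 3*S) (V(S) = ((-3 - 3*S) + 86)*((-18 + S)/(-25 + S) + 48) = (83 - 3*S)*((-18 + S)/(-25 + S) + 48) = (83 - 3*S)*(48 + (-18 + S)/(-25 + S)) = (48 + (-18 + S)/(-25 + S))*(83 - 3*S))
3729 - V(D(2)) = 3729 - 7*(-14442 - 21*(7*sqrt(2))**2 + 1103*(7*sqrt(2)))/(-25 + 7*sqrt(2)) = 3729 - 7*(-14442 - 21*98 + 7721*sqrt(2))/(-25 + 7*sqrt(2)) = 3729 - 7*(-14442 - 2058 + 7721*sqrt(2))/(-25 + 7*sqrt(2)) = 3729 - 7*(-16500 + 7721*sqrt(2))/(-25 + 7*sqrt(2))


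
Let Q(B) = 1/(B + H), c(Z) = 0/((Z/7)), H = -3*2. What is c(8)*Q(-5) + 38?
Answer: 38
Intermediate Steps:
H = -6
c(Z) = 0 (c(Z) = 0/((Z*(⅐))) = 0/((Z/7)) = 0*(7/Z) = 0)
Q(B) = 1/(-6 + B) (Q(B) = 1/(B - 6) = 1/(-6 + B))
c(8)*Q(-5) + 38 = 0/(-6 - 5) + 38 = 0/(-11) + 38 = 0*(-1/11) + 38 = 0 + 38 = 38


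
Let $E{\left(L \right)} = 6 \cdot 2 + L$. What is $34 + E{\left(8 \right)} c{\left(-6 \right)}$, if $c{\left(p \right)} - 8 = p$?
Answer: $74$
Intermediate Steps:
$c{\left(p \right)} = 8 + p$
$E{\left(L \right)} = 12 + L$
$34 + E{\left(8 \right)} c{\left(-6 \right)} = 34 + \left(12 + 8\right) \left(8 - 6\right) = 34 + 20 \cdot 2 = 34 + 40 = 74$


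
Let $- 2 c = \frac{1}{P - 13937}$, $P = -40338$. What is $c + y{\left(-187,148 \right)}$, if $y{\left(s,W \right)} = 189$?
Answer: $\frac{20515951}{108550} \approx 189.0$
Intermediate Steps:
$c = \frac{1}{108550}$ ($c = - \frac{1}{2 \left(-40338 - 13937\right)} = - \frac{1}{2 \left(-54275\right)} = \left(- \frac{1}{2}\right) \left(- \frac{1}{54275}\right) = \frac{1}{108550} \approx 9.2123 \cdot 10^{-6}$)
$c + y{\left(-187,148 \right)} = \frac{1}{108550} + 189 = \frac{20515951}{108550}$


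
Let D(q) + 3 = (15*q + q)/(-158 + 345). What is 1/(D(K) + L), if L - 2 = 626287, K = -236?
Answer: 187/117111706 ≈ 1.5968e-6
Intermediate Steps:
L = 626289 (L = 2 + 626287 = 626289)
D(q) = -3 + 16*q/187 (D(q) = -3 + (15*q + q)/(-158 + 345) = -3 + (16*q)/187 = -3 + (16*q)*(1/187) = -3 + 16*q/187)
1/(D(K) + L) = 1/((-3 + (16/187)*(-236)) + 626289) = 1/((-3 - 3776/187) + 626289) = 1/(-4337/187 + 626289) = 1/(117111706/187) = 187/117111706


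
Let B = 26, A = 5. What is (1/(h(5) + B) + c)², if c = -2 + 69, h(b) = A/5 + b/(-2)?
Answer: 10791225/2401 ≈ 4494.5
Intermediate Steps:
h(b) = 1 - b/2 (h(b) = 5/5 + b/(-2) = 5*(⅕) + b*(-½) = 1 - b/2)
c = 67
(1/(h(5) + B) + c)² = (1/((1 - ½*5) + 26) + 67)² = (1/((1 - 5/2) + 26) + 67)² = (1/(-3/2 + 26) + 67)² = (1/(49/2) + 67)² = (2/49 + 67)² = (3285/49)² = 10791225/2401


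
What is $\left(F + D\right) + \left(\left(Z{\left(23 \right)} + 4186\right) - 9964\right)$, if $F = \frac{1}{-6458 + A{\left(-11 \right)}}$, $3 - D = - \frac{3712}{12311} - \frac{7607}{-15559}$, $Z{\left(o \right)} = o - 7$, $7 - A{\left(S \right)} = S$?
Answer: $- \frac{7104313227697249}{1233561707560} \approx -5759.2$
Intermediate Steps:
$A{\left(S \right)} = 7 - S$
$Z{\left(o \right)} = -7 + o$ ($Z{\left(o \right)} = o - 7 = -7 + o$)
$D = \frac{538745778}{191546849}$ ($D = 3 - \left(- \frac{3712}{12311} - \frac{7607}{-15559}\right) = 3 - \left(\left(-3712\right) \frac{1}{12311} - - \frac{7607}{15559}\right) = 3 - \left(- \frac{3712}{12311} + \frac{7607}{15559}\right) = 3 - \frac{35894769}{191546849} = \frac{538745778}{191546849} \approx 2.8126$)
$F = - \frac{1}{6440}$ ($F = \frac{1}{-6458 + \left(7 - -11\right)} = \frac{1}{-6458 + \left(7 + 11\right)} = \frac{1}{-6458 + 18} = \frac{1}{-6440} = - \frac{1}{6440} \approx -0.00015528$)
$\left(F + D\right) + \left(\left(Z{\left(23 \right)} + 4186\right) - 9964\right) = \left(- \frac{1}{6440} + \frac{538745778}{191546849}\right) + \left(\left(\left(-7 + 23\right) + 4186\right) - 9964\right) = \frac{3469331263471}{1233561707560} + \left(\left(16 + 4186\right) - 9964\right) = \frac{3469331263471}{1233561707560} + \left(4202 - 9964\right) = \frac{3469331263471}{1233561707560} - 5762 = - \frac{7104313227697249}{1233561707560}$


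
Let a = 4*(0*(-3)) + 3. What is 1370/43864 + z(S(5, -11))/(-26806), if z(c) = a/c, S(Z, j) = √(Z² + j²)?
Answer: 685/21932 - 3*√146/3913676 ≈ 0.031224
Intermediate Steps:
a = 3 (a = 4*0 + 3 = 0 + 3 = 3)
z(c) = 3/c
1370/43864 + z(S(5, -11))/(-26806) = 1370/43864 + (3/(√(5² + (-11)²)))/(-26806) = 1370*(1/43864) + (3/(√(25 + 121)))*(-1/26806) = 685/21932 + (3/(√146))*(-1/26806) = 685/21932 + (3*(√146/146))*(-1/26806) = 685/21932 + (3*√146/146)*(-1/26806) = 685/21932 - 3*√146/3913676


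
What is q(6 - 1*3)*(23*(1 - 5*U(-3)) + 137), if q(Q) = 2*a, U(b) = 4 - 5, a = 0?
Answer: 0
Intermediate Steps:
U(b) = -1
q(Q) = 0 (q(Q) = 2*0 = 0)
q(6 - 1*3)*(23*(1 - 5*U(-3)) + 137) = 0*(23*(1 - 5*(-1)) + 137) = 0*(23*(1 + 5) + 137) = 0*(23*6 + 137) = 0*(138 + 137) = 0*275 = 0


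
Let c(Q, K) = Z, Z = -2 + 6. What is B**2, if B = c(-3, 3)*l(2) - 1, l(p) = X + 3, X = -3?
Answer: 1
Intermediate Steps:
l(p) = 0 (l(p) = -3 + 3 = 0)
Z = 4
c(Q, K) = 4
B = -1 (B = 4*0 - 1 = 0 - 1 = -1)
B**2 = (-1)**2 = 1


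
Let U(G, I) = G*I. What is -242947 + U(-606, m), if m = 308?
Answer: -429595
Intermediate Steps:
-242947 + U(-606, m) = -242947 - 606*308 = -242947 - 186648 = -429595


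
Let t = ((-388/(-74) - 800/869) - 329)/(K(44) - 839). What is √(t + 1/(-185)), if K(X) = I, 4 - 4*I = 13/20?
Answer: √44385416890509706935/10779775545 ≈ 0.61803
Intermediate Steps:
I = 67/80 (I = 1 - 13/(4*20) = 1 - ¼*13/20 = 1 - 13/80 = 67/80 ≈ 0.83750)
K(X) = 67/80
t = 835148080/2155955109 (t = ((-388/(-74) - 800/869) - 329)/(67/80 - 839) = ((-388*(-1/74) - 800*1/869) - 329)/(-67053/80) = ((194/37 - 800/869) - 329)*(-80/67053) = (138986/32153 - 329)*(-80/67053) = -10439351/32153*(-80/67053) = 835148080/2155955109 ≈ 0.38737)
√(t + 1/(-185)) = √(835148080/2155955109 + 1/(-185)) = √(835148080/2155955109 - 1/185) = √(4117471343/10779775545) = √44385416890509706935/10779775545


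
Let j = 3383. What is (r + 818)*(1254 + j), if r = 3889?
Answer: 21826359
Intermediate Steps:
(r + 818)*(1254 + j) = (3889 + 818)*(1254 + 3383) = 4707*4637 = 21826359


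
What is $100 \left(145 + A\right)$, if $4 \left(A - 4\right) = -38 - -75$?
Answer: $15825$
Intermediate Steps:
$A = \frac{53}{4}$ ($A = 4 + \frac{-38 - -75}{4} = 4 + \frac{-38 + 75}{4} = 4 + \frac{1}{4} \cdot 37 = 4 + \frac{37}{4} = \frac{53}{4} \approx 13.25$)
$100 \left(145 + A\right) = 100 \left(145 + \frac{53}{4}\right) = 100 \cdot \frac{633}{4} = 15825$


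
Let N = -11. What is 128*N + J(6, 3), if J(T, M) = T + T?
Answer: -1396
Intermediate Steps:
J(T, M) = 2*T
128*N + J(6, 3) = 128*(-11) + 2*6 = -1408 + 12 = -1396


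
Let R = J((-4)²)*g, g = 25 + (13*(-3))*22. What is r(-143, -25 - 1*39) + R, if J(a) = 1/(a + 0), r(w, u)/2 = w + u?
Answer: -7457/16 ≈ -466.06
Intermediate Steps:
r(w, u) = 2*u + 2*w (r(w, u) = 2*(w + u) = 2*(u + w) = 2*u + 2*w)
g = -833 (g = 25 - 39*22 = 25 - 858 = -833)
J(a) = 1/a
R = -833/16 (R = -833/(-4)² = -833/16 ≈ -52.063)
r(-143, -25 - 1*39) + R = (2*(-25 - 1*39) + 2*(-143)) - 833/16 = (2*(-25 - 39) - 286) - 833/16 = (2*(-64) - 286) - 833/16 = (-128 - 286) - 833/16 = -414 - 833/16 = -7457/16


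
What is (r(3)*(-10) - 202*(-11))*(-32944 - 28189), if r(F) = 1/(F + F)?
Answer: -407206913/3 ≈ -1.3574e+8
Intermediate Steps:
r(F) = 1/(2*F)
(r(3)*(-10) - 202*(-11))*(-32944 - 28189) = (((½)/3)*(-10) - 202*(-11))*(-32944 - 28189) = (((½)*(⅓))*(-10) + 2222)*(-61133) = ((⅙)*(-10) + 2222)*(-61133) = (-5/3 + 2222)*(-61133) = (6661/3)*(-61133) = -407206913/3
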